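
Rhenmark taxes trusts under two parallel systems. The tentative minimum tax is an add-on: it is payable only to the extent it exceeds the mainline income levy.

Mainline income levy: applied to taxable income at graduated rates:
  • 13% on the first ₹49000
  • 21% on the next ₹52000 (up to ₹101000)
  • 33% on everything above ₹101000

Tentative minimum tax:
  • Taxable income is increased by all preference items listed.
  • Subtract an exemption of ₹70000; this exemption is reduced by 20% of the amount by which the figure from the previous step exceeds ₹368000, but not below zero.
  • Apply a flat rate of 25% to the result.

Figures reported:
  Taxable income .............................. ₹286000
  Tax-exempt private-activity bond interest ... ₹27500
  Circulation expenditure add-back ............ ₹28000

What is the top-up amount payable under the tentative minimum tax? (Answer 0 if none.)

Tentative minimum tax:
  Adjusted income: ₹286000 + ₹27500 + ₹28000 = ₹341500
  Exemption: ₹341500 ≤ ₹368000, so full ₹70000 applies
  Base: ₹341500 − ₹70000 = ₹271500
  ₹271500 × 25% = ₹67875

Mainline income levy:
  ₹49000 × 13% = ₹6370
  ₹52000 × 21% = ₹10920
  ₹185000 × 33% = ₹61050
  → ₹78340

₹67875 ≤ ₹78340, so no add-on is due.

₹0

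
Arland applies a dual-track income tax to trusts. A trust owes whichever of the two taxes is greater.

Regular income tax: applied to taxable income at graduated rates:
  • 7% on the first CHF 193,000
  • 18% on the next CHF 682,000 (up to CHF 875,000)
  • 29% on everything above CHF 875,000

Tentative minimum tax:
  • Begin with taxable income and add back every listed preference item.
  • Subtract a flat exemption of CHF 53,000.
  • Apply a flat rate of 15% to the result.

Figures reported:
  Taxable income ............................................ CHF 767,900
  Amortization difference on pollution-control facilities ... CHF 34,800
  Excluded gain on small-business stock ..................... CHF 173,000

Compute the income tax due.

CHF 138,405

Tentative minimum tax:
  Adjusted income: CHF 767,900 + CHF 34,800 + CHF 173,000 = CHF 975,700
  Less exemption CHF 53,000 → base CHF 922,700
  CHF 922,700 × 15% = CHF 138,405

Regular income tax:
  CHF 193,000 × 7% = CHF 13,510
  CHF 574,900 × 18% = CHF 103,482
  → CHF 116,992

CHF 138,405 > CHF 116,992, so the tentative minimum tax is the binding amount.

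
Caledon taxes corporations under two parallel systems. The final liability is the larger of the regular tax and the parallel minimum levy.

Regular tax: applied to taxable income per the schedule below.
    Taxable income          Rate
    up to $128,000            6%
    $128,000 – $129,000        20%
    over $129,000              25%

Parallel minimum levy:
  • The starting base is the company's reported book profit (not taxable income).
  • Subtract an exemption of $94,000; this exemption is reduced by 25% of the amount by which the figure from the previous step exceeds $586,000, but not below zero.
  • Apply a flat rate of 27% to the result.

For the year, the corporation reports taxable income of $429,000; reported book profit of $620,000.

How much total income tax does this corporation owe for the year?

Regular tax:
  $128,000 × 6% = $7,680
  $1,000 × 20% = $200
  $300,000 × 25% = $75,000
  → $82,880

Parallel minimum levy:
  Base (reported book profit): $620,000
  Exemption: $94,000 − 25% × ($620,000 − $586,000) = $94,000 − $8,500 = $85,500
  Base: $620,000 − $85,500 = $534,500
  $534,500 × 27% = $144,315

$144,315 > $82,880, so the parallel minimum levy is the binding amount.

$144,315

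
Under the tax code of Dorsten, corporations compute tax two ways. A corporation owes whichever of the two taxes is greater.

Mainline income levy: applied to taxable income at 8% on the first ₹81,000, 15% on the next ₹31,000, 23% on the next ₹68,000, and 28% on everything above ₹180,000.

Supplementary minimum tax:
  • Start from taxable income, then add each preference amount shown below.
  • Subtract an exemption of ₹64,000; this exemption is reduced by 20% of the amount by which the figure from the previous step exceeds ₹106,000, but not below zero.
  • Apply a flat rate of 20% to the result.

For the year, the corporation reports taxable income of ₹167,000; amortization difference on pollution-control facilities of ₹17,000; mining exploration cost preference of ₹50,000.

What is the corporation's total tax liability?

₹39,120

Supplementary minimum tax:
  Adjusted income: ₹167,000 + ₹17,000 + ₹50,000 = ₹234,000
  Exemption: ₹64,000 − 20% × (₹234,000 − ₹106,000) = ₹64,000 − ₹25,600 = ₹38,400
  Base: ₹234,000 − ₹38,400 = ₹195,600
  ₹195,600 × 20% = ₹39,120

Mainline income levy:
  ₹81,000 × 8% = ₹6,480
  ₹31,000 × 15% = ₹4,650
  ₹55,000 × 23% = ₹12,650
  → ₹23,780

₹39,120 > ₹23,780, so the supplementary minimum tax is the binding amount.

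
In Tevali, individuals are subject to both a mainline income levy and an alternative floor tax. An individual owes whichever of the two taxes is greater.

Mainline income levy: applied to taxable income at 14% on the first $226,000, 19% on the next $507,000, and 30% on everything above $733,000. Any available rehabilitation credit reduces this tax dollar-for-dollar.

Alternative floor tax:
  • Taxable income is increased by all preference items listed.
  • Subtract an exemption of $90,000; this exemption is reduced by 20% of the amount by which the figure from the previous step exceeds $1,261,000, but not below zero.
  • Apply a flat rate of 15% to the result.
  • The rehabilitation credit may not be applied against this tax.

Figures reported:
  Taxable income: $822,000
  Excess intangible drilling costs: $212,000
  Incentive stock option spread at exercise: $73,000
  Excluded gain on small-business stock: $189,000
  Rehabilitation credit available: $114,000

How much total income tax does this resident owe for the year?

Mainline income levy:
  $226,000 × 14% = $31,640
  $507,000 × 19% = $96,330
  $89,000 × 30% = $26,700
  → $154,670
  Less rehabilitation credit $114,000 → $40,670

Alternative floor tax:
  Adjusted income: $822,000 + $212,000 + $73,000 + $189,000 = $1,296,000
  Exemption: $90,000 − 20% × ($1,296,000 − $1,261,000) = $90,000 − $7,000 = $83,000
  Base: $1,296,000 − $83,000 = $1,213,000
  $1,213,000 × 15% = $181,950

$181,950 > $40,670, so the alternative floor tax is the binding amount.

$181,950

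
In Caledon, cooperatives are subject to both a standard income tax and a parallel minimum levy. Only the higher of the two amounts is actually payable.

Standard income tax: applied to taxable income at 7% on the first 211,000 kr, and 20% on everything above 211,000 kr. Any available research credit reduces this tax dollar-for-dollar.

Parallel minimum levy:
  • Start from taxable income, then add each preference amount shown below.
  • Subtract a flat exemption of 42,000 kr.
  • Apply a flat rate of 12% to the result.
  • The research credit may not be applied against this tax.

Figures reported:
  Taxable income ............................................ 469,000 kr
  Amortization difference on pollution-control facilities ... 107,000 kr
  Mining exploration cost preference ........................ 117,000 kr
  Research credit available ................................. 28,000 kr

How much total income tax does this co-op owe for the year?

Parallel minimum levy:
  Adjusted income: 469,000 kr + 107,000 kr + 117,000 kr = 693,000 kr
  Less exemption 42,000 kr → base 651,000 kr
  651,000 kr × 12% = 78,120 kr

Standard income tax:
  211,000 kr × 7% = 14,770 kr
  258,000 kr × 20% = 51,600 kr
  → 66,370 kr
  Less research credit 28,000 kr → 38,370 kr

78,120 kr > 38,370 kr, so the parallel minimum levy is the binding amount.

78,120 kr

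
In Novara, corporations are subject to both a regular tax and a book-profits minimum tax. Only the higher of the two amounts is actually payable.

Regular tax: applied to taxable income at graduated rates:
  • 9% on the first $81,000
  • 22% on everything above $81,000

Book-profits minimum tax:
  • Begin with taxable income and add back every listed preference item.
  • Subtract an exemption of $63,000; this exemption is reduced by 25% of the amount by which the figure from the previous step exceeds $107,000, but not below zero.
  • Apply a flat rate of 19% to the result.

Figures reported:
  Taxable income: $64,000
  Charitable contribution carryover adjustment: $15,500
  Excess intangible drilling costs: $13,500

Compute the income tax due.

$5,760

Book-profits minimum tax:
  Adjusted income: $64,000 + $15,500 + $13,500 = $93,000
  Exemption: $93,000 ≤ $107,000, so full $63,000 applies
  Base: $93,000 − $63,000 = $30,000
  $30,000 × 19% = $5,700

Regular tax:
  $64,000 × 9% = $5,760

$5,760 > $5,700, so the regular tax governs.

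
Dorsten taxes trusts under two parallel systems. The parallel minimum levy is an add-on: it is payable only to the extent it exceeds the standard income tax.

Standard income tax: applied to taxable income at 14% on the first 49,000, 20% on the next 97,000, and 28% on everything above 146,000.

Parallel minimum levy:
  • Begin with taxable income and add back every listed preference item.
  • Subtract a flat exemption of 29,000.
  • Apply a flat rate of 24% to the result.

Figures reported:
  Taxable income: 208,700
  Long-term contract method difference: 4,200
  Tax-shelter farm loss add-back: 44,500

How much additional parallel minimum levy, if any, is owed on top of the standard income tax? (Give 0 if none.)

Parallel minimum levy:
  Adjusted income: 208,700 + 4,200 + 44,500 = 257,400
  Less exemption 29,000 → base 228,400
  228,400 × 24% = 54,816

Standard income tax:
  49,000 × 14% = 6,860
  97,000 × 20% = 19,400
  62,700 × 28% = 17,556
  → 43,816

Excess of parallel minimum levy over standard income tax: 54,816 − 43,816 = 11,000.

11,000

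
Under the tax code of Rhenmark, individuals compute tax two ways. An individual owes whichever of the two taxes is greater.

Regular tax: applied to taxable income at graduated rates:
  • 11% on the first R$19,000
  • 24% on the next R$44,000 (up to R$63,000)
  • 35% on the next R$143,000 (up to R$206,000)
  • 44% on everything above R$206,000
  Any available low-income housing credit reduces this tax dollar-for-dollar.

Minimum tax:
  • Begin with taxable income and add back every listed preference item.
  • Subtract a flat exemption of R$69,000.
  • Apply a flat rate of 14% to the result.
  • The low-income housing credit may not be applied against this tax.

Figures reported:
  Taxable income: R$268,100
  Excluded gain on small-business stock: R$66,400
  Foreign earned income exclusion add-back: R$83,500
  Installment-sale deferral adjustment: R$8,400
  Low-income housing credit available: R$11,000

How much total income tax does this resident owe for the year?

Regular tax:
  R$19,000 × 11% = R$2,090
  R$44,000 × 24% = R$10,560
  R$143,000 × 35% = R$50,050
  R$62,100 × 44% = R$27,324
  → R$90,024
  Less low-income housing credit R$11,000 → R$79,024

Minimum tax:
  Adjusted income: R$268,100 + R$66,400 + R$83,500 + R$8,400 = R$426,400
  Less exemption R$69,000 → base R$357,400
  R$357,400 × 14% = R$50,036

R$79,024 > R$50,036, so the regular tax governs.

R$79,024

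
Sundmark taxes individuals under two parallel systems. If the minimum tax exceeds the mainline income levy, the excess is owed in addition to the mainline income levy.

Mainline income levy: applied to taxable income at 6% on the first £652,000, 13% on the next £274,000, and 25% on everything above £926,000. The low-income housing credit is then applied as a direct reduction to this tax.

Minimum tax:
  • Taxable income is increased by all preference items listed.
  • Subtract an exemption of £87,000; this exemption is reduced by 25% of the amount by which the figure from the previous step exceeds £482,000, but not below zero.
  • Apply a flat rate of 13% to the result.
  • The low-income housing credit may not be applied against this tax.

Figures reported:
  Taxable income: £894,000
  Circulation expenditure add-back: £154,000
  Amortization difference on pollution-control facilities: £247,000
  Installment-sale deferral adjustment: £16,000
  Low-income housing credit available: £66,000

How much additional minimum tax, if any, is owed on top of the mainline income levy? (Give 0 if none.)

£165,850

Mainline income levy:
  £652,000 × 6% = £39,120
  £242,000 × 13% = £31,460
  → £70,580
  Less low-income housing credit £66,000 → £4,580

Minimum tax:
  Adjusted income: £894,000 + £154,000 + £247,000 + £16,000 = £1,311,000
  Exemption: 25% × (£1,311,000 − £482,000) = £207,250 ≥ £87,000, so the exemption is fully phased out
  Base: £1,311,000 − £0 = £1,311,000
  £1,311,000 × 13% = £170,430

Excess of minimum tax over mainline income levy: £170,430 − £4,580 = £165,850.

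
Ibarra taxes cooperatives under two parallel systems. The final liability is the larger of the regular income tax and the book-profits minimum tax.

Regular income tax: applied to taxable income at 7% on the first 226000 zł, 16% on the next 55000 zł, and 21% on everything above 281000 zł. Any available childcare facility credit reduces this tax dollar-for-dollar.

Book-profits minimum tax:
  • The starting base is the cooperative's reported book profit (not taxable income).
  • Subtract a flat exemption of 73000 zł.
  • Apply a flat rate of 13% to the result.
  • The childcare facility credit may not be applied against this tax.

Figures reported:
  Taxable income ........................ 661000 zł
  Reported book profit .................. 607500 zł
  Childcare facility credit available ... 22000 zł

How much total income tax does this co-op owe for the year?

Regular income tax:
  226000 zł × 7% = 15820 zł
  55000 zł × 16% = 8800 zł
  380000 zł × 21% = 79800 zł
  → 104420 zł
  Less childcare facility credit 22000 zł → 82420 zł

Book-profits minimum tax:
  Base (reported book profit): 607500 zł
  Less exemption 73000 zł → base 534500 zł
  534500 zł × 13% = 69485 zł

82420 zł > 69485 zł, so the regular income tax governs.

82420 zł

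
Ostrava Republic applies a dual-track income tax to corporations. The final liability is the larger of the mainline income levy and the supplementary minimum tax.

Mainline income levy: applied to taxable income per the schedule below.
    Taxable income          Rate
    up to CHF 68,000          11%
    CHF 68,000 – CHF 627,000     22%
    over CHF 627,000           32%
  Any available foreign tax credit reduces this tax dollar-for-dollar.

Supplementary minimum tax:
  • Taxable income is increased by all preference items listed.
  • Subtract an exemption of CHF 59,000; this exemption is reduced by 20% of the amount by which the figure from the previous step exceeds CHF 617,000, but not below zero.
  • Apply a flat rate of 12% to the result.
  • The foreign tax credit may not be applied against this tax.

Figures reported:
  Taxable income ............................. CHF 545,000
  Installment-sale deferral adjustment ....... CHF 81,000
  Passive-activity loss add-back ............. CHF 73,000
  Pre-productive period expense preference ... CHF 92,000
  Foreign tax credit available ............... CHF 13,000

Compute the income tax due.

CHF 99,420

Mainline income levy:
  CHF 68,000 × 11% = CHF 7,480
  CHF 477,000 × 22% = CHF 104,940
  → CHF 112,420
  Less foreign tax credit CHF 13,000 → CHF 99,420

Supplementary minimum tax:
  Adjusted income: CHF 545,000 + CHF 81,000 + CHF 73,000 + CHF 92,000 = CHF 791,000
  Exemption: CHF 59,000 − 20% × (CHF 791,000 − CHF 617,000) = CHF 59,000 − CHF 34,800 = CHF 24,200
  Base: CHF 791,000 − CHF 24,200 = CHF 766,800
  CHF 766,800 × 12% = CHF 92,016

CHF 99,420 > CHF 92,016, so the mainline income levy governs.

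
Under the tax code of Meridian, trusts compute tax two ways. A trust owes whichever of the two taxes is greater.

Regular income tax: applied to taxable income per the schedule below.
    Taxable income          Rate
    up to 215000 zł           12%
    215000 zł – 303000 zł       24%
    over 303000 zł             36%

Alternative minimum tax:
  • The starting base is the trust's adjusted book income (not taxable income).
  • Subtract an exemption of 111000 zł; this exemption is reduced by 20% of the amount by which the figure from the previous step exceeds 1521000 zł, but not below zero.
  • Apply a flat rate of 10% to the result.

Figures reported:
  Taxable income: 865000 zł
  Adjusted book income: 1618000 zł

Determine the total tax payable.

249240 zł

Alternative minimum tax:
  Base (adjusted book income): 1618000 zł
  Exemption: 111000 zł − 20% × (1618000 zł − 1521000 zł) = 111000 zł − 19400 zł = 91600 zł
  Base: 1618000 zł − 91600 zł = 1526400 zł
  1526400 zł × 10% = 152640 zł

Regular income tax:
  215000 zł × 12% = 25800 zł
  88000 zł × 24% = 21120 zł
  562000 zł × 36% = 202320 zł
  → 249240 zł

249240 zł > 152640 zł, so the regular income tax governs.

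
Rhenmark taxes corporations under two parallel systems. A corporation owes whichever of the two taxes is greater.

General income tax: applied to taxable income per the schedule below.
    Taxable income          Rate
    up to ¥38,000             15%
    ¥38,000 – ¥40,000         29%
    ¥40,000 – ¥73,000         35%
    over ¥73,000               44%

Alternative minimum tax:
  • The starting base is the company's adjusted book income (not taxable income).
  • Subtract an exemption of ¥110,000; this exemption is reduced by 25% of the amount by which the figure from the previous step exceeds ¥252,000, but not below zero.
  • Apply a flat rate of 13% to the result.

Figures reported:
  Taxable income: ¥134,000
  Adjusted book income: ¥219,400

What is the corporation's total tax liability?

¥44,670

Alternative minimum tax:
  Base (adjusted book income): ¥219,400
  Exemption: ¥219,400 ≤ ¥252,000, so full ¥110,000 applies
  Base: ¥219,400 − ¥110,000 = ¥109,400
  ¥109,400 × 13% = ¥14,222

General income tax:
  ¥38,000 × 15% = ¥5,700
  ¥2,000 × 29% = ¥580
  ¥33,000 × 35% = ¥11,550
  ¥61,000 × 44% = ¥26,840
  → ¥44,670

¥44,670 > ¥14,222, so the general income tax governs.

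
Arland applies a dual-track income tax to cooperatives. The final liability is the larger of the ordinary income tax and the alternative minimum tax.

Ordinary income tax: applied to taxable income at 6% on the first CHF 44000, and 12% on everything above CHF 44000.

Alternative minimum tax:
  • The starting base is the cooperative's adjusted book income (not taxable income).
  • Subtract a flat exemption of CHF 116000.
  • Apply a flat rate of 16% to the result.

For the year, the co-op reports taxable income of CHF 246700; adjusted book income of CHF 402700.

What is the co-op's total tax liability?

Alternative minimum tax:
  Base (adjusted book income): CHF 402700
  Less exemption CHF 116000 → base CHF 286700
  CHF 286700 × 16% = CHF 45872

Ordinary income tax:
  CHF 44000 × 6% = CHF 2640
  CHF 202700 × 12% = CHF 24324
  → CHF 26964

CHF 45872 > CHF 26964, so the alternative minimum tax is the binding amount.

CHF 45872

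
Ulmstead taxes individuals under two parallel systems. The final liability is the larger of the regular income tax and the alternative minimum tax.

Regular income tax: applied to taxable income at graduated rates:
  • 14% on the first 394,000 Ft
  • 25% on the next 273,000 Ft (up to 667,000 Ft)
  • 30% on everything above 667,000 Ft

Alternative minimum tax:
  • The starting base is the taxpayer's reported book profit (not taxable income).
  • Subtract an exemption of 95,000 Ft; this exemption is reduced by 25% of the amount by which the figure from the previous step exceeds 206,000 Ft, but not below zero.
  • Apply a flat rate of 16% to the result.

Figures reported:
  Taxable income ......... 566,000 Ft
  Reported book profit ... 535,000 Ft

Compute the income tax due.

98,160 Ft

Alternative minimum tax:
  Base (reported book profit): 535,000 Ft
  Exemption: 95,000 Ft − 25% × (535,000 Ft − 206,000 Ft) = 95,000 Ft − 82,250 Ft = 12,750 Ft
  Base: 535,000 Ft − 12,750 Ft = 522,250 Ft
  522,250 Ft × 16% = 83,560 Ft

Regular income tax:
  394,000 Ft × 14% = 55,160 Ft
  172,000 Ft × 25% = 43,000 Ft
  → 98,160 Ft

98,160 Ft > 83,560 Ft, so the regular income tax governs.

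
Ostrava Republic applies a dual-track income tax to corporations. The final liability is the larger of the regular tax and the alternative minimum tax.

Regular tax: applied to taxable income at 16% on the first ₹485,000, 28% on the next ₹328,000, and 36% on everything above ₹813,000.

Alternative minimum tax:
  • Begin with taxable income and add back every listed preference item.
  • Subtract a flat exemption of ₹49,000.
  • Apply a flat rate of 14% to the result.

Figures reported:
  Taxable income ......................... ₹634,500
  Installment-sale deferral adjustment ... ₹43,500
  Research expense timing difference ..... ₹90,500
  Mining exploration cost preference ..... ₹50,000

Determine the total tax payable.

₹119,460

Regular tax:
  ₹485,000 × 16% = ₹77,600
  ₹149,500 × 28% = ₹41,860
  → ₹119,460

Alternative minimum tax:
  Adjusted income: ₹634,500 + ₹43,500 + ₹90,500 + ₹50,000 = ₹818,500
  Less exemption ₹49,000 → base ₹769,500
  ₹769,500 × 14% = ₹107,730

₹119,460 > ₹107,730, so the regular tax governs.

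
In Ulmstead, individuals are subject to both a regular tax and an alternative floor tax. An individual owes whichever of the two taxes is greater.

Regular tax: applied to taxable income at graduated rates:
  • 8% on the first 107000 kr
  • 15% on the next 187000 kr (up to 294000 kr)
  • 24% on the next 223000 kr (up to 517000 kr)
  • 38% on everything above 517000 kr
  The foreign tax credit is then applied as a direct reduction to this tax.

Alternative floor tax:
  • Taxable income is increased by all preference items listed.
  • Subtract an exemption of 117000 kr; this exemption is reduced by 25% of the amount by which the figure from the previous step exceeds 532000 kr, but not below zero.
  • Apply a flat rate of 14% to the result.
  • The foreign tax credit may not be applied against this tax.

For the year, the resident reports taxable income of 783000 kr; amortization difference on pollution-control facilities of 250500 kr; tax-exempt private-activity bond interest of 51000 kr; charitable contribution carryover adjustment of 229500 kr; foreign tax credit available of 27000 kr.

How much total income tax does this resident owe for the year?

183960 kr

Alternative floor tax:
  Adjusted income: 783000 kr + 250500 kr + 51000 kr + 229500 kr = 1314000 kr
  Exemption: 25% × (1314000 kr − 532000 kr) = 195500 kr ≥ 117000 kr, so the exemption is fully phased out
  Base: 1314000 kr − 0 kr = 1314000 kr
  1314000 kr × 14% = 183960 kr

Regular tax:
  107000 kr × 8% = 8560 kr
  187000 kr × 15% = 28050 kr
  223000 kr × 24% = 53520 kr
  266000 kr × 38% = 101080 kr
  → 191210 kr
  Less foreign tax credit 27000 kr → 164210 kr

183960 kr > 164210 kr, so the alternative floor tax is the binding amount.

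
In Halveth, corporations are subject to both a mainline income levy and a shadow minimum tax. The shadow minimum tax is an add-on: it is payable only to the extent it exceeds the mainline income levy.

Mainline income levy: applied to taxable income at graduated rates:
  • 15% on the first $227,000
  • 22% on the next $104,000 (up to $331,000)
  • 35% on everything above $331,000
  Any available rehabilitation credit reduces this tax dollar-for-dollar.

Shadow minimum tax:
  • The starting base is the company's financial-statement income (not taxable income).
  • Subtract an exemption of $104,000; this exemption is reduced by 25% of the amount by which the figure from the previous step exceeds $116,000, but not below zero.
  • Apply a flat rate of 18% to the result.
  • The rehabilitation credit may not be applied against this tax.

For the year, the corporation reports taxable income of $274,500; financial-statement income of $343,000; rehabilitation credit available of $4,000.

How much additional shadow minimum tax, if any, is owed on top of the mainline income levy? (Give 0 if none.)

$12,735

Shadow minimum tax:
  Base (financial-statement income): $343,000
  Exemption: $104,000 − 25% × ($343,000 − $116,000) = $104,000 − $56,750 = $47,250
  Base: $343,000 − $47,250 = $295,750
  $295,750 × 18% = $53,235

Mainline income levy:
  $227,000 × 15% = $34,050
  $47,500 × 22% = $10,450
  → $44,500
  Less rehabilitation credit $4,000 → $40,500

Excess of shadow minimum tax over mainline income levy: $53,235 − $40,500 = $12,735.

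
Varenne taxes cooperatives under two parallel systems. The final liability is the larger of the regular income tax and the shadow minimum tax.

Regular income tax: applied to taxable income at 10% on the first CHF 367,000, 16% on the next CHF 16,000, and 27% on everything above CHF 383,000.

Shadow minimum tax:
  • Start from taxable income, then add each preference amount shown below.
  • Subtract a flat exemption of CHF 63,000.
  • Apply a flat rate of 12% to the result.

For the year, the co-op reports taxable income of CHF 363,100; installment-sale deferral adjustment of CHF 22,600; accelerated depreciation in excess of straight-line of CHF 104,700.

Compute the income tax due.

CHF 51,288

Shadow minimum tax:
  Adjusted income: CHF 363,100 + CHF 22,600 + CHF 104,700 = CHF 490,400
  Less exemption CHF 63,000 → base CHF 427,400
  CHF 427,400 × 12% = CHF 51,288

Regular income tax:
  CHF 363,100 × 10% = CHF 36,310

CHF 51,288 > CHF 36,310, so the shadow minimum tax is the binding amount.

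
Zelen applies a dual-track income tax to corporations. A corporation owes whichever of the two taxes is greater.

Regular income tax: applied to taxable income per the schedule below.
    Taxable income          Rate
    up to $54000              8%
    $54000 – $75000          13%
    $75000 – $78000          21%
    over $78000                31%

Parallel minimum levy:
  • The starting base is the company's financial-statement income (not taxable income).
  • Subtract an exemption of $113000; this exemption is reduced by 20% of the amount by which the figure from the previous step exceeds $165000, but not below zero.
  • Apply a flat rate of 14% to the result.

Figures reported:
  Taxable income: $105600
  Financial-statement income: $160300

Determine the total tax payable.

Parallel minimum levy:
  Base (financial-statement income): $160300
  Exemption: $160300 ≤ $165000, so full $113000 applies
  Base: $160300 − $113000 = $47300
  $47300 × 14% = $6622

Regular income tax:
  $54000 × 8% = $4320
  $21000 × 13% = $2730
  $3000 × 21% = $630
  $27600 × 31% = $8556
  → $16236

$16236 > $6622, so the regular income tax governs.

$16236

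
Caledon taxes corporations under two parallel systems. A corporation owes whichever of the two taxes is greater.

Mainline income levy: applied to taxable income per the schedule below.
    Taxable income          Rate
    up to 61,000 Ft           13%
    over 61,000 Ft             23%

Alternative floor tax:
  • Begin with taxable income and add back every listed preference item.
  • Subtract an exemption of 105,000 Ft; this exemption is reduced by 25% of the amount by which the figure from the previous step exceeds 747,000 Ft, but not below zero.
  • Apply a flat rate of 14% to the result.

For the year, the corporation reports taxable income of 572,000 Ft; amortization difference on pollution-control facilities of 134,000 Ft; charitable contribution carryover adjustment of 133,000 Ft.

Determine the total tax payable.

125,460 Ft

Alternative floor tax:
  Adjusted income: 572,000 Ft + 134,000 Ft + 133,000 Ft = 839,000 Ft
  Exemption: 105,000 Ft − 25% × (839,000 Ft − 747,000 Ft) = 105,000 Ft − 23,000 Ft = 82,000 Ft
  Base: 839,000 Ft − 82,000 Ft = 757,000 Ft
  757,000 Ft × 14% = 105,980 Ft

Mainline income levy:
  61,000 Ft × 13% = 7,930 Ft
  511,000 Ft × 23% = 117,530 Ft
  → 125,460 Ft

125,460 Ft > 105,980 Ft, so the mainline income levy governs.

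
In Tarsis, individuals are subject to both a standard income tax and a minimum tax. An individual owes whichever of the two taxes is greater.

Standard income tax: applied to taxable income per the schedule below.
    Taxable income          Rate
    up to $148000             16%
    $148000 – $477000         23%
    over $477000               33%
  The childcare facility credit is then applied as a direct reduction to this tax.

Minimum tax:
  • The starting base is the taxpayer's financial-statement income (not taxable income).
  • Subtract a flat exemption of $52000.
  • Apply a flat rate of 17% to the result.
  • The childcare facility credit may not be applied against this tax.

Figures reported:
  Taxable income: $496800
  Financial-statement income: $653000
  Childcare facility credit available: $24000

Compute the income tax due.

Standard income tax:
  $148000 × 16% = $23680
  $329000 × 23% = $75670
  $19800 × 33% = $6534
  → $105884
  Less childcare facility credit $24000 → $81884

Minimum tax:
  Base (financial-statement income): $653000
  Less exemption $52000 → base $601000
  $601000 × 17% = $102170

$102170 > $81884, so the minimum tax is the binding amount.

$102170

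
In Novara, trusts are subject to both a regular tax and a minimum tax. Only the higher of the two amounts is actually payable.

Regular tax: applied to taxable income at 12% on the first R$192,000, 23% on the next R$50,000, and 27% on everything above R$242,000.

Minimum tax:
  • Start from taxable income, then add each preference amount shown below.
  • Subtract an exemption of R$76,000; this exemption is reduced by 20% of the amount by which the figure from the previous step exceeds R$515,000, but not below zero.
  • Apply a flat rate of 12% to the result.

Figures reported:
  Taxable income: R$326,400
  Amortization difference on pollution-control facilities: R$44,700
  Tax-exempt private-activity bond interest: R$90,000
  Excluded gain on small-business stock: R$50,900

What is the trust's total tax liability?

R$57,328

Minimum tax:
  Adjusted income: R$326,400 + R$44,700 + R$90,000 + R$50,900 = R$512,000
  Exemption: R$512,000 ≤ R$515,000, so full R$76,000 applies
  Base: R$512,000 − R$76,000 = R$436,000
  R$436,000 × 12% = R$52,320

Regular tax:
  R$192,000 × 12% = R$23,040
  R$50,000 × 23% = R$11,500
  R$84,400 × 27% = R$22,788
  → R$57,328

R$57,328 > R$52,320, so the regular tax governs.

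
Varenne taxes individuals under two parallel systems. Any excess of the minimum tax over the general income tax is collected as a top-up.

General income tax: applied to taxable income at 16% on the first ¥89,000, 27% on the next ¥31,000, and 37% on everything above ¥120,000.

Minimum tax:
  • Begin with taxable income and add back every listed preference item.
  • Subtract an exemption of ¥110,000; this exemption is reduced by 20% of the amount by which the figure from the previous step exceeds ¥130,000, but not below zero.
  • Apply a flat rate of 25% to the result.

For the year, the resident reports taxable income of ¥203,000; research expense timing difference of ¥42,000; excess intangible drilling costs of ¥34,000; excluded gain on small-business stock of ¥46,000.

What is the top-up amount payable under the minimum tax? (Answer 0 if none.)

General income tax:
  ¥89,000 × 16% = ¥14,240
  ¥31,000 × 27% = ¥8,370
  ¥83,000 × 37% = ¥30,710
  → ¥53,320

Minimum tax:
  Adjusted income: ¥203,000 + ¥42,000 + ¥34,000 + ¥46,000 = ¥325,000
  Exemption: ¥110,000 − 20% × (¥325,000 − ¥130,000) = ¥110,000 − ¥39,000 = ¥71,000
  Base: ¥325,000 − ¥71,000 = ¥254,000
  ¥254,000 × 25% = ¥63,500

Excess of minimum tax over general income tax: ¥63,500 − ¥53,320 = ¥10,180.

¥10,180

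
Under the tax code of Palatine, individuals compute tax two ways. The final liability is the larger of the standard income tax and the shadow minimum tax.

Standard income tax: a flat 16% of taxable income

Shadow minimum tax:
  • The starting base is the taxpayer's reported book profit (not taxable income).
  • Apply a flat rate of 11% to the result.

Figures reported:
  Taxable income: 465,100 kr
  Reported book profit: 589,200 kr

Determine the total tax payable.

Shadow minimum tax:
  Base (reported book profit): 589,200 kr
  589,200 kr × 11% = 64,812 kr

Standard income tax:
  465,100 kr × 16% = 74,416 kr

74,416 kr > 64,812 kr, so the standard income tax governs.

74,416 kr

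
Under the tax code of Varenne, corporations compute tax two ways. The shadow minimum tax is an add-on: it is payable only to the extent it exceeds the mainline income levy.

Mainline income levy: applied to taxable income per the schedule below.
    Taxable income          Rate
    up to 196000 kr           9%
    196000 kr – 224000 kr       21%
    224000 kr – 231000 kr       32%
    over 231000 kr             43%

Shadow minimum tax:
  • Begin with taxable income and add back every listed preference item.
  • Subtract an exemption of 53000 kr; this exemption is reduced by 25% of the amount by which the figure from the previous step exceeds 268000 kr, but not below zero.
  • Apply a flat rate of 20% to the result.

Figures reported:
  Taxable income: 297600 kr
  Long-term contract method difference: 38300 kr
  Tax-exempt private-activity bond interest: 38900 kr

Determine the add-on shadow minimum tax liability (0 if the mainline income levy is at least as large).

15302 kr

Mainline income levy:
  196000 kr × 9% = 17640 kr
  28000 kr × 21% = 5880 kr
  7000 kr × 32% = 2240 kr
  66600 kr × 43% = 28638 kr
  → 54398 kr

Shadow minimum tax:
  Adjusted income: 297600 kr + 38300 kr + 38900 kr = 374800 kr
  Exemption: 53000 kr − 25% × (374800 kr − 268000 kr) = 53000 kr − 26700 kr = 26300 kr
  Base: 374800 kr − 26300 kr = 348500 kr
  348500 kr × 20% = 69700 kr

Excess of shadow minimum tax over mainline income levy: 69700 kr − 54398 kr = 15302 kr.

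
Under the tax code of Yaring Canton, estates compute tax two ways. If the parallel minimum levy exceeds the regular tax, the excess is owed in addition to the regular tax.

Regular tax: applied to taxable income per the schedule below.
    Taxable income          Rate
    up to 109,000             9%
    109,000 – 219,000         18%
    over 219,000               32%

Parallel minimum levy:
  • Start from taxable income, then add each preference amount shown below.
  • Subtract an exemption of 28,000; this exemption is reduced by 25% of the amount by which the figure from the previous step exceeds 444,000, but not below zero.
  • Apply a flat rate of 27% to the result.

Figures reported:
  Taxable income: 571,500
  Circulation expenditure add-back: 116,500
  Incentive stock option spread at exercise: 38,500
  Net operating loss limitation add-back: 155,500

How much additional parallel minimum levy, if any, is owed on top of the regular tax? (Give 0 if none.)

95,730

Regular tax:
  109,000 × 9% = 9,810
  110,000 × 18% = 19,800
  352,500 × 32% = 112,800
  → 142,410

Parallel minimum levy:
  Adjusted income: 571,500 + 116,500 + 38,500 + 155,500 = 882,000
  Exemption: 25% × (882,000 − 444,000) = 109,500 ≥ 28,000, so the exemption is fully phased out
  Base: 882,000 − 0 = 882,000
  882,000 × 27% = 238,140

Excess of parallel minimum levy over regular tax: 238,140 − 142,410 = 95,730.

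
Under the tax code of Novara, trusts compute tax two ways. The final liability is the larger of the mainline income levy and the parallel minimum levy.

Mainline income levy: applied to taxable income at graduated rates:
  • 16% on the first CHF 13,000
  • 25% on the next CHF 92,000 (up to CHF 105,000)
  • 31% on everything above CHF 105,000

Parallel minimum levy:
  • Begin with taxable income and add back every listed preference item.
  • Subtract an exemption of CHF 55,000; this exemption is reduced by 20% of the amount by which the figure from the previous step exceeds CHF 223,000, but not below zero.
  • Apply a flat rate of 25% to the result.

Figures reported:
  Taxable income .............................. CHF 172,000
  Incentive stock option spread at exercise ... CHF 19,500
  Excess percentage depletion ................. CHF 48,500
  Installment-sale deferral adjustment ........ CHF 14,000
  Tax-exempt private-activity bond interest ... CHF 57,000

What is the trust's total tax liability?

CHF 68,400

Mainline income levy:
  CHF 13,000 × 16% = CHF 2,080
  CHF 92,000 × 25% = CHF 23,000
  CHF 67,000 × 31% = CHF 20,770
  → CHF 45,850

Parallel minimum levy:
  Adjusted income: CHF 172,000 + CHF 19,500 + CHF 48,500 + CHF 14,000 + CHF 57,000 = CHF 311,000
  Exemption: CHF 55,000 − 20% × (CHF 311,000 − CHF 223,000) = CHF 55,000 − CHF 17,600 = CHF 37,400
  Base: CHF 311,000 − CHF 37,400 = CHF 273,600
  CHF 273,600 × 25% = CHF 68,400

CHF 68,400 > CHF 45,850, so the parallel minimum levy is the binding amount.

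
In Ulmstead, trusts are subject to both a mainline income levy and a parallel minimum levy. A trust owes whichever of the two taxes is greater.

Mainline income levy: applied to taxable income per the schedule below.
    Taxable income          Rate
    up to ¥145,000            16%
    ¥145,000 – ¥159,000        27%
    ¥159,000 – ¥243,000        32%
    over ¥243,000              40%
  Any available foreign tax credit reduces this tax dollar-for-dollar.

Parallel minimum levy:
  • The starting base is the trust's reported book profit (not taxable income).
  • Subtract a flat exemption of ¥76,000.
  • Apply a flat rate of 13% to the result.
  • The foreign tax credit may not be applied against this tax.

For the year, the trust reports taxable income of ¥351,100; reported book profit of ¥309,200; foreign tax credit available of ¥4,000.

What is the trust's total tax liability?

¥93,100

Parallel minimum levy:
  Base (reported book profit): ¥309,200
  Less exemption ¥76,000 → base ¥233,200
  ¥233,200 × 13% = ¥30,316

Mainline income levy:
  ¥145,000 × 16% = ¥23,200
  ¥14,000 × 27% = ¥3,780
  ¥84,000 × 32% = ¥26,880
  ¥108,100 × 40% = ¥43,240
  → ¥97,100
  Less foreign tax credit ¥4,000 → ¥93,100

¥93,100 > ¥30,316, so the mainline income levy governs.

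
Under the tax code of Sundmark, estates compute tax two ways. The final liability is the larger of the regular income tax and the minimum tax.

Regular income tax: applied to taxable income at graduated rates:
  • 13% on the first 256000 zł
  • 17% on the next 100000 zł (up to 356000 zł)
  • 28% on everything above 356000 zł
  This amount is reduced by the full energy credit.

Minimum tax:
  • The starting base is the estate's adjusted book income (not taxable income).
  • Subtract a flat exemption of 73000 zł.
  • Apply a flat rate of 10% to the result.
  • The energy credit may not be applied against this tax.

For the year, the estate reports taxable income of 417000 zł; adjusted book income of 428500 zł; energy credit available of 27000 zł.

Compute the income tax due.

40360 zł

Regular income tax:
  256000 zł × 13% = 33280 zł
  100000 zł × 17% = 17000 zł
  61000 zł × 28% = 17080 zł
  → 67360 zł
  Less energy credit 27000 zł → 40360 zł

Minimum tax:
  Base (adjusted book income): 428500 zł
  Less exemption 73000 zł → base 355500 zł
  355500 zł × 10% = 35550 zł

40360 zł > 35550 zł, so the regular income tax governs.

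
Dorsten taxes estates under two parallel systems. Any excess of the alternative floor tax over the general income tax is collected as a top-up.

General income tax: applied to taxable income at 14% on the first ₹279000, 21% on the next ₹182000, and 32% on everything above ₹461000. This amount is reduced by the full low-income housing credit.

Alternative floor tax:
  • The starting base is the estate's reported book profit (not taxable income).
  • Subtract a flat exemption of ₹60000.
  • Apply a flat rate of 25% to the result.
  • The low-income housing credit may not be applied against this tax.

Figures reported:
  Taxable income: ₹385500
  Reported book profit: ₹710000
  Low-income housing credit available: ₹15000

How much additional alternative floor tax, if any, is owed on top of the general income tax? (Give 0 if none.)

General income tax:
  ₹279000 × 14% = ₹39060
  ₹106500 × 21% = ₹22365
  → ₹61425
  Less low-income housing credit ₹15000 → ₹46425

Alternative floor tax:
  Base (reported book profit): ₹710000
  Less exemption ₹60000 → base ₹650000
  ₹650000 × 25% = ₹162500

Excess of alternative floor tax over general income tax: ₹162500 − ₹46425 = ₹116075.

₹116075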